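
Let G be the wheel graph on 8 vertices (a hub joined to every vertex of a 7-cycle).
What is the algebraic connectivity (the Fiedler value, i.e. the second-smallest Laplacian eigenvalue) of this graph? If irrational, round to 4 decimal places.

1.7530

The graph has 8 vertices and degree multiset [7, 3, 3, 3, 3, 3, 3, 3]; D is the diagonal matrix of degrees and L = D - A. Computing the eigenvalues of L and sorting gives [0, 1.7530, 1.7530, 3.4450, 3.4450, 4.8019, 4.8019, 8]. The Fiedler value lambda_2 = 1.7530 is strictly positive, so the graph is connected. The eigenvalues sum to 28, which equals trace(L) = 2|E|.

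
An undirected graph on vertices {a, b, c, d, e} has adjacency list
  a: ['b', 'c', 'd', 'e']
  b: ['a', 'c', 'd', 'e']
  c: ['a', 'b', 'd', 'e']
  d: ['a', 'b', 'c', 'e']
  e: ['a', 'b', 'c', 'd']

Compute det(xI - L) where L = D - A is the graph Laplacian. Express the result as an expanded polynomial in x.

Reading degrees in the order [a, b, c, d, e] gives [4, 4, 4, 4, 4]; set D = diag(4, 4, 4, 4, 4) and form L = D - A. Computing det(xI - L) by cofactor expansion (or equivalently via sum-over-permutations) gives x^5 - 20x^4 + 150x^3 - 500x^2 + 625x. Since p(0) = det(-L) = 0, x divides p(x).

x^5 - 20x^4 + 150x^3 - 500x^2 + 625x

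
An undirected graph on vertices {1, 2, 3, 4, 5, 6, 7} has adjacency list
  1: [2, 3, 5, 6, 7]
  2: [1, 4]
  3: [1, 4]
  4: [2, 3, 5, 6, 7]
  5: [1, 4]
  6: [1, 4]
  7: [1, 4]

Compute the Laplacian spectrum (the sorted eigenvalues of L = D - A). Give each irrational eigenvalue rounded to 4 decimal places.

Each diagonal entry of L is the vertex degree and each off-diagonal entry is -1 where an edge is present, 0 otherwise; in the order [1, 2, 3, 4, 5, 6, 7] the diagonal is [5, 2, 2, 5, 2, 2, 2]. L is symmetric positive semidefinite, so every eigenvalue is real and nonnegative. The single zero eigenvalue shows the graph is connected. There is one zero in the spectrum, matching the 1 component.

[0, 2, 2, 2, 2, 5, 7]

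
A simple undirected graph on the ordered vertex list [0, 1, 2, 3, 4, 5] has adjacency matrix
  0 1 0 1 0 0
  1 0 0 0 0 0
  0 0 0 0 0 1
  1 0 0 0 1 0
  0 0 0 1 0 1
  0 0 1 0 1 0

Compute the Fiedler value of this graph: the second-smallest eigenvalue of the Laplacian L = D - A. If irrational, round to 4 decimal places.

With the vertex order [0, 1, 2, 3, 4, 5], the degrees are [2, 1, 1, 2, 2, 2], giving D = diag(2, 1, 1, 2, 2, 2) and L = D - A. The smallest Laplacian eigenvalue is always 0. The next one, lambda_2 = 0.2679, measures how hard the graph is to disconnect: larger values mean better connectivity.

0.2679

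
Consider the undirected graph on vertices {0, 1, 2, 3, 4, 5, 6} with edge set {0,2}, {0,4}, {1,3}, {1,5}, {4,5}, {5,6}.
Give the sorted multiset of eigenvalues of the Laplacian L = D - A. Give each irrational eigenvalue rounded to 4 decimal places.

[0, 0.2603, 0.6262, 1.4055, 2.2742, 3.0996, 4.3342]

Each diagonal entry of L is the vertex degree and each off-diagonal entry is -1 where an edge is present, 0 otherwise; in the order [0, 1, 2, 3, 4, 5, 6] the diagonal is [2, 2, 1, 1, 2, 3, 1]. Diagonalising L (or applying a numerical eigensolver to the 7x7 matrix) gives the spectrum above. The single zero eigenvalue shows the graph is connected. The largest eigenvalue, 4.3342, is at most the vertex count 7. There is one zero in the spectrum, matching the 1 component.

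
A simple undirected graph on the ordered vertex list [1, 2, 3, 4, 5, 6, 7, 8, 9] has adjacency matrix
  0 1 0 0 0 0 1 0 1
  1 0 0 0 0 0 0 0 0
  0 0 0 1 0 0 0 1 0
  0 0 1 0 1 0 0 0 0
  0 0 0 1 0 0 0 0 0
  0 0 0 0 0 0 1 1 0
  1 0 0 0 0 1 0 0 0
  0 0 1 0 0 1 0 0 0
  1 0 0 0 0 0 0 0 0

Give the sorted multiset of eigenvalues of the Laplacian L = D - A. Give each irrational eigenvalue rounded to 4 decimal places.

[0, 0.1289, 0.5540, 1, 1.2613, 2.1326, 3, 3.6881, 4.2350]

With the vertex order [1, 2, 3, 4, 5, 6, 7, 8, 9], the degrees are [3, 1, 2, 2, 1, 2, 2, 2, 1], giving D = diag(3, 1, 2, 2, 1, 2, 2, 2, 1) and L = D - A. L is symmetric positive semidefinite, so every eigenvalue is real and nonnegative. The single zero eigenvalue shows the graph is connected.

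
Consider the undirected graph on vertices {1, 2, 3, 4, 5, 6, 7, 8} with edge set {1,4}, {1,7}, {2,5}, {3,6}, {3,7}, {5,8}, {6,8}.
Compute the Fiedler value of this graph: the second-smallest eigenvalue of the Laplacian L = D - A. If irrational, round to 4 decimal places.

0.1522

Each diagonal entry of L is the vertex degree and each off-diagonal entry is -1 where an edge is present, 0 otherwise; in the order [1, 2, 3, 4, 5, 6, 7, 8] the diagonal is [2, 1, 2, 1, 2, 2, 2, 2]. Computing the eigenvalues of L and sorting gives [0, 0.1522, 0.5858, 1.2346, 2, 2.7654, 3.4142, 3.8478]. The Fiedler value lambda_2 = 0.1522 is strictly positive, so the graph is connected. There is one zero in the spectrum, matching the 1 component.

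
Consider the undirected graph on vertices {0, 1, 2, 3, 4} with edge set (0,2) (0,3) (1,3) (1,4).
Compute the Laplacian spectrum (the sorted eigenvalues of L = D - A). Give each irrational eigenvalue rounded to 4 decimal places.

Reading degrees in the order [0, 1, 2, 3, 4] gives [2, 2, 1, 2, 1]; set D = diag(2, 2, 1, 2, 1) and form L = D - A. L is symmetric positive semidefinite, so every eigenvalue is real and nonnegative. The single zero eigenvalue shows the graph is connected. The eigenvalues sum to 8, which equals trace(L) = 2|E|.

[0, 0.3820, 1.3820, 2.6180, 3.6180]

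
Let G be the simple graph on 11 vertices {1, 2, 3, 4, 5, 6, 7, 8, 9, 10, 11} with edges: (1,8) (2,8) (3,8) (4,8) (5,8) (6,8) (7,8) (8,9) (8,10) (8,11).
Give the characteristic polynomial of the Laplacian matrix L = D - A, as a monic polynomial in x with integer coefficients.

With the vertex order [1, 2, 3, 4, 5, 6, 7, 8, 9, 10, 11], the degrees are [1, 1, 1, 1, 1, 1, 1, 10, 1, 1, 1], giving D = diag(1, 1, 1, 1, 1, 1, 1, 10, 1, 1, 1) and L = D - A. L has integer entries, so p(x) = det(xI - L) has integer coefficients. Expanding the determinant yields x^11 - 20x^10 + 135x^9 - 480x^8 + 1050x^7 - 1512x^6 + 1470x^5 - 960x^4 + 405x^3 - 100x^2 + 11x. The constant term is 0 because L is singular (the all-ones vector lies in its kernel). The largest eigenvalue, 11, is at most the vertex count 11.

x^11 - 20x^10 + 135x^9 - 480x^8 + 1050x^7 - 1512x^6 + 1470x^5 - 960x^4 + 405x^3 - 100x^2 + 11x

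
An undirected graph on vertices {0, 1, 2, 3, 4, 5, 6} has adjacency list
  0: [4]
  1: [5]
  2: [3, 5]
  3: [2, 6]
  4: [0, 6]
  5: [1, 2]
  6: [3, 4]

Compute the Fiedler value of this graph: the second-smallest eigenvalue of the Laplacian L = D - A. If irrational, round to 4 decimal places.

Each diagonal entry of L is the vertex degree and each off-diagonal entry is -1 where an edge is present, 0 otherwise; in the order [0, 1, 2, 3, 4, 5, 6] the diagonal is [1, 1, 2, 2, 2, 2, 2]. The smallest Laplacian eigenvalue is always 0. The next one, lambda_2 = 0.1981, measures how hard the graph is to disconnect: larger values mean better connectivity. By the matrix-tree theorem the graph has (1/7) * product of the nonzero eigenvalues = 1 spanning tree.

0.1981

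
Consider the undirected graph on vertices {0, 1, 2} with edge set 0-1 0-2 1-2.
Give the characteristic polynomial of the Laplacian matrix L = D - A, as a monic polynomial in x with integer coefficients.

x^3 - 6x^2 + 9x

Each diagonal entry of L is the vertex degree and each off-diagonal entry is -1 where an edge is present, 0 otherwise; in the order [0, 1, 2] the diagonal is [2, 2, 2]. Computing det(xI - L) by cofactor expansion (or equivalently via sum-over-permutations) gives x^3 - 6x^2 + 9x. The coefficient of x^2 equals -trace(L) = -6, matching the sum of degrees.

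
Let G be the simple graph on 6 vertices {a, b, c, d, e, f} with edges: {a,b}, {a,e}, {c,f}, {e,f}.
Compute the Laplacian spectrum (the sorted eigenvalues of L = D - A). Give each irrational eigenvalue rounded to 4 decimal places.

[0, 0, 0.3820, 1.3820, 2.6180, 3.6180]

Each diagonal entry of L is the vertex degree and each off-diagonal entry is -1 where an edge is present, 0 otherwise; in the order [a, b, c, d, e, f] the diagonal is [2, 1, 1, 0, 2, 2]. Diagonalising L (or applying a numerical eigensolver to the 6x6 matrix) gives the spectrum above. The 2 zero eigenvalues correspond to the 2 connected components. The largest eigenvalue, 3.6180, is at most the vertex count 6.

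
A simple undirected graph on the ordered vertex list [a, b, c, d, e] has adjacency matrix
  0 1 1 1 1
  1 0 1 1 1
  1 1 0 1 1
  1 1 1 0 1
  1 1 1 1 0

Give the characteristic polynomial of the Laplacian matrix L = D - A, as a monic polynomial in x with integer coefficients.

x^5 - 20x^4 + 150x^3 - 500x^2 + 625x

Reading degrees in the order [a, b, c, d, e] gives [4, 4, 4, 4, 4]; set D = diag(4, 4, 4, 4, 4) and form L = D - A. L has integer entries, so p(x) = det(xI - L) has integer coefficients. Expanding the determinant yields x^5 - 20x^4 + 150x^3 - 500x^2 + 625x. The constant term is 0 because L is singular (the all-ones vector lies in its kernel). The eigenvalues sum to 20, which equals trace(L) = 2|E|.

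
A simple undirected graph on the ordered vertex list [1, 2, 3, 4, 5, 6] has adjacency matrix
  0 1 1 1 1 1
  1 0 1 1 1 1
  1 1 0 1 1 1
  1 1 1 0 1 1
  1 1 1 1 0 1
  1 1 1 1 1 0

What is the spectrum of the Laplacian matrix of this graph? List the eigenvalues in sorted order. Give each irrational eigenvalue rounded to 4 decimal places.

[0, 6, 6, 6, 6, 6]

Reading degrees in the order [1, 2, 3, 4, 5, 6] gives [5, 5, 5, 5, 5, 5]; set D = diag(5, 5, 5, 5, 5, 5) and form L = D - A. L is symmetric positive semidefinite, so every eigenvalue is real and nonnegative. By the matrix-tree theorem the graph has (1/6) * product of the nonzero eigenvalues = 1296 spanning trees.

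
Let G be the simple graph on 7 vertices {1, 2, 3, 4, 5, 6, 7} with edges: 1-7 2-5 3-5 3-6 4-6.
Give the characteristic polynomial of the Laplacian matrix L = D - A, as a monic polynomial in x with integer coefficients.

With the vertex order [1, 2, 3, 4, 5, 6, 7], the degrees are [1, 1, 2, 1, 2, 2, 1], giving D = diag(1, 1, 2, 1, 2, 2, 1) and L = D - A. L has integer entries, so p(x) = det(xI - L) has integer coefficients. Expanding the determinant yields x^7 - 10x^6 + 37x^5 - 62x^4 + 45x^3 - 10x^2. The coefficient of x^6 equals -trace(L) = -10, matching the sum of degrees. The largest eigenvalue, 3.6180, is at most the vertex count 7.

x^7 - 10x^6 + 37x^5 - 62x^4 + 45x^3 - 10x^2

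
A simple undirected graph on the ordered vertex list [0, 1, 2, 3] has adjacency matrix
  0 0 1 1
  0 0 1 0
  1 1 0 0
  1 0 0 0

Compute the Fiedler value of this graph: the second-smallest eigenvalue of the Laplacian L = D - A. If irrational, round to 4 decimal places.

With the vertex order [0, 1, 2, 3], the degrees are [2, 1, 2, 1], giving D = diag(2, 1, 2, 1) and L = D - A. Computing the eigenvalues of L and sorting gives [0, 0.5858, 2, 3.4142]. The Fiedler value lambda_2 = 0.5858 is strictly positive, so the graph is connected. By the matrix-tree theorem the graph has (1/4) * product of the nonzero eigenvalues = 1 spanning tree.

0.5858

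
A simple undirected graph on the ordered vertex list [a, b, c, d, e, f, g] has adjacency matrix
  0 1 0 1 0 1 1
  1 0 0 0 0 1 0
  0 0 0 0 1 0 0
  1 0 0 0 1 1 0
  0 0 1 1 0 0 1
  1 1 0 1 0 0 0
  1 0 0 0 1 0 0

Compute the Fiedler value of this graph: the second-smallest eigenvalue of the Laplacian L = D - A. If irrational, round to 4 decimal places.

0.6239

Reading degrees in the order [a, b, c, d, e, f, g] gives [4, 2, 1, 3, 3, 3, 2]; set D = diag(4, 2, 1, 3, 3, 3, 2) and form L = D - A. The smallest Laplacian eigenvalue is always 0. The next one, lambda_2 = 0.6239, measures how hard the graph is to disconnect: larger values mean better connectivity. The eigenvalues sum to 18, which equals trace(L) = 2|E|.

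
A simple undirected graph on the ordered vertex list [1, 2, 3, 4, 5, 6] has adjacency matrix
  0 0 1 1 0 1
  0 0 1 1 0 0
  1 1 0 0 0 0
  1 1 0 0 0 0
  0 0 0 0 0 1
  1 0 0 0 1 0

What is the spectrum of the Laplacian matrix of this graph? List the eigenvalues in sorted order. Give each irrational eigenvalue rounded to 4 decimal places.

[0, 0.4384, 2, 2, 3, 4.5616]

With the vertex order [1, 2, 3, 4, 5, 6], the degrees are [3, 2, 2, 2, 1, 2], giving D = diag(3, 2, 2, 2, 1, 2) and L = D - A. Diagonalising L (or applying a numerical eigensolver to the 6x6 matrix) gives the spectrum above. The eigenvalues sum to 12, which equals trace(L) = 2|E|.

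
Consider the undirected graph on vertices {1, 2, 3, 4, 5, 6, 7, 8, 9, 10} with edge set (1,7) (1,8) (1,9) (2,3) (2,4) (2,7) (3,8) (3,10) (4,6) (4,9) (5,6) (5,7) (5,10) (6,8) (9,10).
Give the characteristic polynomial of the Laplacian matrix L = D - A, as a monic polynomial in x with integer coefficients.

Each diagonal entry of L is the vertex degree and each off-diagonal entry is -1 where an edge is present, 0 otherwise; in the order [1, 2, 3, 4, 5, 6, 7, 8, 9, 10] the diagonal is [3, 3, 3, 3, 3, 3, 3, 3, 3, 3]. L has integer entries, so p(x) = det(xI - L) has integer coefficients. Expanding the determinant yields x^10 - 30x^9 + 390x^8 - 2880x^7 + 13305x^6 - 39882x^5 + 77640x^4 - 94800x^3 + 66000x^2 - 20000x. Since p(0) = det(-L) = 0, x divides p(x).

x^10 - 30x^9 + 390x^8 - 2880x^7 + 13305x^6 - 39882x^5 + 77640x^4 - 94800x^3 + 66000x^2 - 20000x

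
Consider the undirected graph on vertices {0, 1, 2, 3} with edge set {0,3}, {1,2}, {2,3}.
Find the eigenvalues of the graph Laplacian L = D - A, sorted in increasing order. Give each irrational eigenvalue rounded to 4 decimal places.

[0, 0.5858, 2, 3.4142]

With the vertex order [0, 1, 2, 3], the degrees are [1, 1, 2, 2], giving D = diag(1, 1, 2, 2) and L = D - A. Diagonalising L (or applying a numerical eigensolver to the 4x4 matrix) gives the spectrum above.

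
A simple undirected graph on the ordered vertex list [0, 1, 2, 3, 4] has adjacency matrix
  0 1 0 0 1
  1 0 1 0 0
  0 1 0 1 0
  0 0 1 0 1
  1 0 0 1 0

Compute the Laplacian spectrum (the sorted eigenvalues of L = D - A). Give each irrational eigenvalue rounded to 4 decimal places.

With the vertex order [0, 1, 2, 3, 4], the degrees are [2, 2, 2, 2, 2], giving D = diag(2, 2, 2, 2, 2) and L = D - A. The multiplicity of 0 as a Laplacian eigenvalue equals the number of connected components. There is one zero in the spectrum, matching the 1 component.

[0, 1.3820, 1.3820, 3.6180, 3.6180]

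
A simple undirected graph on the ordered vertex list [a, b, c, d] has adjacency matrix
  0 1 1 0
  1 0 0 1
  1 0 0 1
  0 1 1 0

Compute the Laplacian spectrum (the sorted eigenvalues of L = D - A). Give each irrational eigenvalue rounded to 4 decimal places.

Each diagonal entry of L is the vertex degree and each off-diagonal entry is -1 where an edge is present, 0 otherwise; in the order [a, b, c, d] the diagonal is [2, 2, 2, 2]. The multiplicity of 0 as a Laplacian eigenvalue equals the number of connected components. The single zero eigenvalue shows the graph is connected. The largest eigenvalue, 4, is at most the vertex count 4.

[0, 2, 2, 4]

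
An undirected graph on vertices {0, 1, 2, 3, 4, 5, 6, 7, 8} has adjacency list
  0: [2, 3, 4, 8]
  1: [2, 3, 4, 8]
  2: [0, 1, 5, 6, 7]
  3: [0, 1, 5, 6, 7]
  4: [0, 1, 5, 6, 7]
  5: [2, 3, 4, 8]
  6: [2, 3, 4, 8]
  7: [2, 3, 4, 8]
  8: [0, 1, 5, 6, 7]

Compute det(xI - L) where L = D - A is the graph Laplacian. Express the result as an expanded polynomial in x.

Reading degrees in the order [0, 1, 2, 3, 4, 5, 6, 7, 8] gives [4, 4, 5, 5, 5, 4, 4, 4, 5]; set D = diag(4, 4, 5, 5, 5, 4, 4, 4, 5) and form L = D - A. The eigenvalues of L are [0, 4, 4, 4, 4, 5, 5, 5, 9]; the characteristic polynomial is the product of (x - lambda_i), which multiplies out to x^9 - 40x^8 + 690x^7 - 6720x^6 + 40485x^5 - 154704x^4 + 366560x^3 - 492800x^2 + 288000x. The coefficient of x^8 equals -trace(L) = -40, matching the sum of degrees. The eigenvalues sum to 40, which equals trace(L) = 2|E|.

x^9 - 40x^8 + 690x^7 - 6720x^6 + 40485x^5 - 154704x^4 + 366560x^3 - 492800x^2 + 288000x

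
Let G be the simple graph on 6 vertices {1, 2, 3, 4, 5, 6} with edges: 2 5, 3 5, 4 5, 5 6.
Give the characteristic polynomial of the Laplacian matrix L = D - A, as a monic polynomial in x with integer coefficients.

Each diagonal entry of L is the vertex degree and each off-diagonal entry is -1 where an edge is present, 0 otherwise; in the order [1, 2, 3, 4, 5, 6] the diagonal is [0, 1, 1, 1, 4, 1]. The eigenvalues of L are [0, 0, 1, 1, 1, 5]; the characteristic polynomial is the product of (x - lambda_i), which multiplies out to x^6 - 8x^5 + 18x^4 - 16x^3 + 5x^2. The constant term is 0 because L is singular (the all-ones vector lies in its kernel). The largest eigenvalue, 5, is at most the vertex count 6.

x^6 - 8x^5 + 18x^4 - 16x^3 + 5x^2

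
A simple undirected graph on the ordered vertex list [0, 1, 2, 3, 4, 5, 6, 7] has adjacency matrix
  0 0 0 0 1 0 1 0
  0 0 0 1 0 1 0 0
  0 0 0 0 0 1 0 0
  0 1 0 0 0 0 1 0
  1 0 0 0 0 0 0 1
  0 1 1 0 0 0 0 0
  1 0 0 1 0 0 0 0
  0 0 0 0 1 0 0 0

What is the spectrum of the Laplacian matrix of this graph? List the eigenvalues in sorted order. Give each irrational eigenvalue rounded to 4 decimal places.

[0, 0.1522, 0.5858, 1.2346, 2, 2.7654, 3.4142, 3.8478]

With the vertex order [0, 1, 2, 3, 4, 5, 6, 7], the degrees are [2, 2, 1, 2, 2, 2, 2, 1], giving D = diag(2, 2, 1, 2, 2, 2, 2, 1) and L = D - A. L is symmetric positive semidefinite, so every eigenvalue is real and nonnegative. The largest eigenvalue, 3.8478, is at most the vertex count 8.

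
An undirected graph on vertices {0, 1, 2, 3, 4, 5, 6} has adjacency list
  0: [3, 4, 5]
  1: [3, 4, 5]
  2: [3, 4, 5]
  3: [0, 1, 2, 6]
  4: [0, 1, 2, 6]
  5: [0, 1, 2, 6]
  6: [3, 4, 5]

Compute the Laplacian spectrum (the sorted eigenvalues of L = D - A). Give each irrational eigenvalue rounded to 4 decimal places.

[0, 3, 3, 3, 4, 4, 7]

With the vertex order [0, 1, 2, 3, 4, 5, 6], the degrees are [3, 3, 3, 4, 4, 4, 3], giving D = diag(3, 3, 3, 4, 4, 4, 3) and L = D - A. Since every row of L sums to 0, the all-ones vector is in the kernel and 0 is an eigenvalue. The single zero eigenvalue shows the graph is connected. The eigenvalues sum to 24, which equals trace(L) = 2|E|. By the matrix-tree theorem the graph has (1/7) * product of the nonzero eigenvalues = 432 spanning trees.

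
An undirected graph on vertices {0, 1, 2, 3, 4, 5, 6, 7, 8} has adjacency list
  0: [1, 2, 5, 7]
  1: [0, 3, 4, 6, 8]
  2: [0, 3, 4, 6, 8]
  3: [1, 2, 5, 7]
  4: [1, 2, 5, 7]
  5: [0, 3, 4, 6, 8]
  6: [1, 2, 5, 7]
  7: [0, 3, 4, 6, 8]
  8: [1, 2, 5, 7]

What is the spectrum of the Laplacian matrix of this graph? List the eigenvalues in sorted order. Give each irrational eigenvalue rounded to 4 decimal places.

Each diagonal entry of L is the vertex degree and each off-diagonal entry is -1 where an edge is present, 0 otherwise; in the order [0, 1, 2, 3, 4, 5, 6, 7, 8] the diagonal is [4, 5, 5, 4, 4, 5, 4, 5, 4]. Diagonalising L (or applying a numerical eigensolver to the 9x9 matrix) gives the spectrum above. There is one zero in the spectrum, matching the 1 component. The largest eigenvalue, 9, is at most the vertex count 9.

[0, 4, 4, 4, 4, 5, 5, 5, 9]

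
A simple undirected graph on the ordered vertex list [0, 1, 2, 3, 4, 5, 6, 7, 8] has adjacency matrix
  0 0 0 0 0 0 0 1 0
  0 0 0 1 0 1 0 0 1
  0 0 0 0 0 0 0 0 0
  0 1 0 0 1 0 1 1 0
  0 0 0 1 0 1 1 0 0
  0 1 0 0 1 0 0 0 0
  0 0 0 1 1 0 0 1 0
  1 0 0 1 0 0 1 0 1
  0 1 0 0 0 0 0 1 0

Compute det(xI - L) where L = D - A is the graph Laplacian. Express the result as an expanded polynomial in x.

x^9 - 22x^8 + 197x^7 - 924x^6 + 2430x^5 - 3548x^4 + 2638x^3 - 760x^2

Reading degrees in the order [0, 1, 2, 3, 4, 5, 6, 7, 8] gives [1, 3, 0, 4, 3, 2, 3, 4, 2]; set D = diag(1, 3, 0, 4, 3, 2, 3, 4, 2) and form L = D - A. Computing det(xI - L) by cofactor expansion (or equivalently via sum-over-permutations) gives x^9 - 22x^8 + 197x^7 - 924x^6 + 2430x^5 - 3548x^4 + 2638x^3 - 760x^2. Since p(0) = det(-L) = 0, x divides p(x). The eigenvalues sum to 22, which equals trace(L) = 2|E|. There are 2 zeros in the spectrum, matching the 2 components.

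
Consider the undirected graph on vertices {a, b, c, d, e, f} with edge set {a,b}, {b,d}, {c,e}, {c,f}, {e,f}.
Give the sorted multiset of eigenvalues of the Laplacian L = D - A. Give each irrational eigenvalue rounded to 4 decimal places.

[0, 0, 1, 3, 3, 3]

Reading degrees in the order [a, b, c, d, e, f] gives [1, 2, 2, 1, 2, 2]; set D = diag(1, 2, 2, 1, 2, 2) and form L = D - A. Diagonalising L (or applying a numerical eigensolver to the 6x6 matrix) gives the spectrum above. The 2 zero eigenvalues correspond to the 2 connected components. There are 2 zeros in the spectrum, matching the 2 components. The largest eigenvalue, 3, is at most the vertex count 6.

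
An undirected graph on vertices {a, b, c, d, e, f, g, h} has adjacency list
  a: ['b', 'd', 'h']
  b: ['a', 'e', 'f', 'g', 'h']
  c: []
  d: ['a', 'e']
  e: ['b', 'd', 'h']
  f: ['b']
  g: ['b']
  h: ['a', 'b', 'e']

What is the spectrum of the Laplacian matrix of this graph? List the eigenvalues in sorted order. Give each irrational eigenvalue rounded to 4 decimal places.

With the vertex order [a, b, c, d, e, f, g, h], the degrees are [3, 5, 0, 2, 3, 1, 1, 3], giving D = diag(3, 5, 0, 2, 3, 1, 1, 3) and L = D - A. The multiplicity of 0 as a Laplacian eigenvalue equals the number of connected components. The 2 zero eigenvalues correspond to the 2 connected components. The eigenvalues sum to 18, which equals trace(L) = 2|E|.

[0, 0, 0.8395, 1, 2.3077, 3, 4.6923, 6.1605]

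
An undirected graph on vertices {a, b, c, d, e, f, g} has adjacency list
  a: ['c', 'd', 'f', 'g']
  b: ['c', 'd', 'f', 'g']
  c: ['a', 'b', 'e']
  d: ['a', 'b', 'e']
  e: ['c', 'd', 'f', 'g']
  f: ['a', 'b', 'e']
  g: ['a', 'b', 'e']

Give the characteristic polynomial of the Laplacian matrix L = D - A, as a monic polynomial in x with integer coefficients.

Each diagonal entry of L is the vertex degree and each off-diagonal entry is -1 where an edge is present, 0 otherwise; in the order [a, b, c, d, e, f, g] the diagonal is [4, 4, 3, 3, 4, 3, 3]. L has integer entries, so p(x) = det(xI - L) has integer coefficients. Expanding the determinant yields x^7 - 24x^6 + 234x^5 - 1192x^4 + 3357x^3 - 4968x^2 + 3024x. The constant term is 0 because L is singular (the all-ones vector lies in its kernel). The largest eigenvalue, 7, is at most the vertex count 7.

x^7 - 24x^6 + 234x^5 - 1192x^4 + 3357x^3 - 4968x^2 + 3024x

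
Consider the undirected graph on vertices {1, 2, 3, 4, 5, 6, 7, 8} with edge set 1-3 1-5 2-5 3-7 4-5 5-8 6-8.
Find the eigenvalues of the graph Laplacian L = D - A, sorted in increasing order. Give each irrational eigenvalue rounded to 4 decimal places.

Reading degrees in the order [1, 2, 3, 4, 5, 6, 7, 8] gives [2, 1, 2, 1, 4, 1, 1, 2]; set D = diag(2, 1, 2, 1, 4, 1, 1, 2) and form L = D - A. L is symmetric positive semidefinite, so every eigenvalue is real and nonnegative. The single zero eigenvalue shows the graph is connected. The eigenvalues sum to 14, which equals trace(L) = 2|E|. By the matrix-tree theorem the graph has (1/8) * product of the nonzero eigenvalues = 1 spanning tree.

[0, 0.2538, 0.5472, 1, 1.4689, 2.4066, 3.1504, 5.1732]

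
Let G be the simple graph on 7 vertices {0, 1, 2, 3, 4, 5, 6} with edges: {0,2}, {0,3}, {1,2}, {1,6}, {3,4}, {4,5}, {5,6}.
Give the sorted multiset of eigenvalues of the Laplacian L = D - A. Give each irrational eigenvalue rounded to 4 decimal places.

Each diagonal entry of L is the vertex degree and each off-diagonal entry is -1 where an edge is present, 0 otherwise; in the order [0, 1, 2, 3, 4, 5, 6] the diagonal is [2, 2, 2, 2, 2, 2, 2]. L is symmetric positive semidefinite, so every eigenvalue is real and nonnegative. The single zero eigenvalue shows the graph is connected. By the matrix-tree theorem the graph has (1/7) * product of the nonzero eigenvalues = 7 spanning trees.

[0, 0.7530, 0.7530, 2.4450, 2.4450, 3.8019, 3.8019]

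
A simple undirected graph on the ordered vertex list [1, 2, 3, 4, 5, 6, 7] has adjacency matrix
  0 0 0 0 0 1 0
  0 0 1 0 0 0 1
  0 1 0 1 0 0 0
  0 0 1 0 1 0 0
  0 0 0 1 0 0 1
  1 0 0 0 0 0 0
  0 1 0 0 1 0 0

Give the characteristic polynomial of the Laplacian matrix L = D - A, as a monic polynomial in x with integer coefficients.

With the vertex order [1, 2, 3, 4, 5, 6, 7], the degrees are [1, 2, 2, 2, 2, 1, 2], giving D = diag(1, 2, 2, 2, 2, 1, 2) and L = D - A. Computing det(xI - L) by cofactor expansion (or equivalently via sum-over-permutations) gives x^7 - 12x^6 + 55x^5 - 120x^4 + 125x^3 - 50x^2. The constant term is 0 because L is singular (the all-ones vector lies in its kernel). The eigenvalues sum to 12, which equals trace(L) = 2|E|.

x^7 - 12x^6 + 55x^5 - 120x^4 + 125x^3 - 50x^2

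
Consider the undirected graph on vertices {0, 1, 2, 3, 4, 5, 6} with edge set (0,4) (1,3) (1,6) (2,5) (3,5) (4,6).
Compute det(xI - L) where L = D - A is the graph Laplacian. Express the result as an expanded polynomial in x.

x^7 - 12x^6 + 55x^5 - 120x^4 + 126x^3 - 56x^2 + 7x

Reading degrees in the order [0, 1, 2, 3, 4, 5, 6] gives [1, 2, 1, 2, 2, 2, 2]; set D = diag(1, 2, 1, 2, 2, 2, 2) and form L = D - A. L has integer entries, so p(x) = det(xI - L) has integer coefficients. Expanding the determinant yields x^7 - 12x^6 + 55x^5 - 120x^4 + 126x^3 - 56x^2 + 7x. The coefficient of x^6 equals -trace(L) = -12, matching the sum of degrees. The eigenvalues sum to 12, which equals trace(L) = 2|E|. By the matrix-tree theorem the graph has (1/7) * product of the nonzero eigenvalues = 1 spanning tree.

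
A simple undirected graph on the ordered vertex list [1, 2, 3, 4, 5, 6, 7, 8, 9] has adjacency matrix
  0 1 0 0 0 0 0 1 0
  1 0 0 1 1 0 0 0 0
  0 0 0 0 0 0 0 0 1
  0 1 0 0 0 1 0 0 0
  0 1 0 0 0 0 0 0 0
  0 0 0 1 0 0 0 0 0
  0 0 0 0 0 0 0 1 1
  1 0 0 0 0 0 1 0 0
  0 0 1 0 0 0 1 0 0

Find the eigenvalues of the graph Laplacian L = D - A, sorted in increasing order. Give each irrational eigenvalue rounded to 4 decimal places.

With the vertex order [1, 2, 3, 4, 5, 6, 7, 8, 9], the degrees are [2, 3, 1, 2, 1, 1, 2, 2, 2], giving D = diag(2, 3, 1, 2, 1, 1, 2, 2, 2) and L = D - A. L is symmetric positive semidefinite, so every eigenvalue is real and nonnegative. There is one zero in the spectrum, matching the 1 component.

[0, 0.1404, 0.5362, 0.7754, 1.5803, 2.2449, 2.7784, 3.5988, 4.3455]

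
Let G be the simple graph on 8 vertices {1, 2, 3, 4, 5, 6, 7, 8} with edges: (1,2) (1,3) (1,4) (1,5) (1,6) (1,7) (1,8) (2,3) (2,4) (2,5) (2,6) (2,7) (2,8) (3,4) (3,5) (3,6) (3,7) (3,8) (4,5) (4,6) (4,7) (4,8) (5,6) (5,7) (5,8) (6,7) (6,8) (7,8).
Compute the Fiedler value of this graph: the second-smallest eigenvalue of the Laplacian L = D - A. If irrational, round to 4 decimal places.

Each diagonal entry of L is the vertex degree and each off-diagonal entry is -1 where an edge is present, 0 otherwise; in the order [1, 2, 3, 4, 5, 6, 7, 8] the diagonal is [7, 7, 7, 7, 7, 7, 7, 7]. The smallest Laplacian eigenvalue is always 0. The next one, lambda_2 = 8, measures how hard the graph is to disconnect: larger values mean better connectivity. The largest eigenvalue, 8, is at most the vertex count 8. The eigenvalues sum to 56, which equals trace(L) = 2|E|.

8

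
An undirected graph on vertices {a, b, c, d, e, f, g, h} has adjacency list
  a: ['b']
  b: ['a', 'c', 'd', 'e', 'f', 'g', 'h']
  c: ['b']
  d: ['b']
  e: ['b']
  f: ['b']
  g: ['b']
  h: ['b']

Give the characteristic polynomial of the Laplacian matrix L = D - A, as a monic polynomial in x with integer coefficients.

x^8 - 14x^7 + 63x^6 - 140x^5 + 175x^4 - 126x^3 + 49x^2 - 8x

Reading degrees in the order [a, b, c, d, e, f, g, h] gives [1, 7, 1, 1, 1, 1, 1, 1]; set D = diag(1, 7, 1, 1, 1, 1, 1, 1) and form L = D - A. L has integer entries, so p(x) = det(xI - L) has integer coefficients. Expanding the determinant yields x^8 - 14x^7 + 63x^6 - 140x^5 + 175x^4 - 126x^3 + 49x^2 - 8x. The coefficient of x^7 equals -trace(L) = -14, matching the sum of degrees. There is one zero in the spectrum, matching the 1 component.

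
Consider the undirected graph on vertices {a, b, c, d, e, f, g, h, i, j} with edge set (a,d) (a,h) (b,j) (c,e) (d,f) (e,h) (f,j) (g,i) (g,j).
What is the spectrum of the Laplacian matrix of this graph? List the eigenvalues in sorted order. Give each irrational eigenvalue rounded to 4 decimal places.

[0, 0.1100, 0.4616, 0.6697, 1.2415, 2, 2.4010, 3.0579, 3.7120, 4.3463]

With the vertex order [a, b, c, d, e, f, g, h, i, j], the degrees are [2, 1, 1, 2, 2, 2, 2, 2, 1, 3], giving D = diag(2, 1, 1, 2, 2, 2, 2, 2, 1, 3) and L = D - A. Diagonalising L (or applying a numerical eigensolver to the 10x10 matrix) gives the spectrum above.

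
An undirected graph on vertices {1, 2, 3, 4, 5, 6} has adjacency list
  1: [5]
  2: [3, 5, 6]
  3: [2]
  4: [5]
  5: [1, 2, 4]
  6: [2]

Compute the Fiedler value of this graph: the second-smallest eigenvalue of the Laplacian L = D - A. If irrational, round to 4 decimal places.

0.4384

With the vertex order [1, 2, 3, 4, 5, 6], the degrees are [1, 3, 1, 1, 3, 1], giving D = diag(1, 3, 1, 1, 3, 1) and L = D - A. The sorted Laplacian eigenvalues are [0, 0.4384, 1, 1, 3, 4.5616]; the algebraic connectivity is the second entry, 0.4384. The largest eigenvalue, 4.5616, is at most the vertex count 6. There is one zero in the spectrum, matching the 1 component.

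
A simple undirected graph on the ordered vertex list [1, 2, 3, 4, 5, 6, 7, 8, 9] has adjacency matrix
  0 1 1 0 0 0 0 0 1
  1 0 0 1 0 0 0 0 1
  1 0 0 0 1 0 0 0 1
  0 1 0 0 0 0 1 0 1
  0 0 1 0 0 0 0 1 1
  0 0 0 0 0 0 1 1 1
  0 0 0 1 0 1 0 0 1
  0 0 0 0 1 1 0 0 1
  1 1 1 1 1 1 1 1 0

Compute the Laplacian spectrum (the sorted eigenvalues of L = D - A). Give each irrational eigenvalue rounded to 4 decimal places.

[0, 1.5858, 1.5858, 3, 3, 4.4142, 4.4142, 5, 9]

With the vertex order [1, 2, 3, 4, 5, 6, 7, 8, 9], the degrees are [3, 3, 3, 3, 3, 3, 3, 3, 8], giving D = diag(3, 3, 3, 3, 3, 3, 3, 3, 8) and L = D - A. L is symmetric positive semidefinite, so every eigenvalue is real and nonnegative. The single zero eigenvalue shows the graph is connected.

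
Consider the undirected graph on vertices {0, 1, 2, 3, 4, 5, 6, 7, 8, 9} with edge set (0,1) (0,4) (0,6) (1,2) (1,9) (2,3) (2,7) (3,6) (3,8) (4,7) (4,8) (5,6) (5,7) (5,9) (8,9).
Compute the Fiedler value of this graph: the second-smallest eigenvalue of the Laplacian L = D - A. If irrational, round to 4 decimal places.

2

Each diagonal entry of L is the vertex degree and each off-diagonal entry is -1 where an edge is present, 0 otherwise; in the order [0, 1, 2, 3, 4, 5, 6, 7, 8, 9] the diagonal is [3, 3, 3, 3, 3, 3, 3, 3, 3, 3]. The smallest Laplacian eigenvalue is always 0. The next one, lambda_2 = 2, measures how hard the graph is to disconnect: larger values mean better connectivity. By the matrix-tree theorem the graph has (1/10) * product of the nonzero eigenvalues = 2000 spanning trees.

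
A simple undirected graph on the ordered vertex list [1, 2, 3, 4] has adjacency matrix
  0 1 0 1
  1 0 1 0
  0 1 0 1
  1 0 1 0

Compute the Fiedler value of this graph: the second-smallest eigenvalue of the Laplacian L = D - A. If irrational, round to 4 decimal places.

With the vertex order [1, 2, 3, 4], the degrees are [2, 2, 2, 2], giving D = diag(2, 2, 2, 2) and L = D - A. Computing the eigenvalues of L and sorting gives [0, 2, 2, 4]. The Fiedler value lambda_2 = 2 is strictly positive, so the graph is connected. There is one zero in the spectrum, matching the 1 component. The eigenvalues sum to 8, which equals trace(L) = 2|E|.

2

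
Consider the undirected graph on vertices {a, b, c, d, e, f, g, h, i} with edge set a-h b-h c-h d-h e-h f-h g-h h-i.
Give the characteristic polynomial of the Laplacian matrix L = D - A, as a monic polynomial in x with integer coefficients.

x^9 - 16x^8 + 84x^7 - 224x^6 + 350x^5 - 336x^4 + 196x^3 - 64x^2 + 9x

Reading degrees in the order [a, b, c, d, e, f, g, h, i] gives [1, 1, 1, 1, 1, 1, 1, 8, 1]; set D = diag(1, 1, 1, 1, 1, 1, 1, 8, 1) and form L = D - A. L has integer entries, so p(x) = det(xI - L) has integer coefficients. Expanding the determinant yields x^9 - 16x^8 + 84x^7 - 224x^6 + 350x^5 - 336x^4 + 196x^3 - 64x^2 + 9x. The coefficient of x^8 equals -trace(L) = -16, matching the sum of degrees. There is one zero in the spectrum, matching the 1 component.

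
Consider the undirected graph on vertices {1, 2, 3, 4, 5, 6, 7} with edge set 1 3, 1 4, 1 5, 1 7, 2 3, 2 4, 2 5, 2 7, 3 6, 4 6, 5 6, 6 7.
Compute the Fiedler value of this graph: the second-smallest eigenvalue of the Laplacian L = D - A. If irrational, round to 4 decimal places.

3

Reading degrees in the order [1, 2, 3, 4, 5, 6, 7] gives [4, 4, 3, 3, 3, 4, 3]; set D = diag(4, 4, 3, 3, 3, 4, 3) and form L = D - A. The smallest Laplacian eigenvalue is always 0. The next one, lambda_2 = 3, measures how hard the graph is to disconnect: larger values mean better connectivity. By the matrix-tree theorem the graph has (1/7) * product of the nonzero eigenvalues = 432 spanning trees.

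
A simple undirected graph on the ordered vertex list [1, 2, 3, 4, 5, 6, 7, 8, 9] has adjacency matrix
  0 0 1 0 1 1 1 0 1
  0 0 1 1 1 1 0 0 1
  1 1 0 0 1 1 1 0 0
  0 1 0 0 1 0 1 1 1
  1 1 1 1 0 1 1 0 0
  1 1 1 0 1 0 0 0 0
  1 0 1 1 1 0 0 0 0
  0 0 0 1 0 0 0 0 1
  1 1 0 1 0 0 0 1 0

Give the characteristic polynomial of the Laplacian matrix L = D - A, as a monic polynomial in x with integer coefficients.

With the vertex order [1, 2, 3, 4, 5, 6, 7, 8, 9], the degrees are [5, 5, 5, 5, 6, 4, 4, 2, 4], giving D = diag(5, 5, 5, 5, 6, 4, 4, 2, 4) and L = D - A. L has integer entries, so p(x) = det(xI - L) has integer coefficients. Expanding the determinant yields x^9 - 40x^8 + 686x^7 - 6572x^6 + 38344x^5 - 138902x^4 + 303135x^3 - 360688x^2 + 175950x. The coefficient of x^8 equals -trace(L) = -40, matching the sum of degrees. The largest eigenvalue, 7.4142, is at most the vertex count 9.

x^9 - 40x^8 + 686x^7 - 6572x^6 + 38344x^5 - 138902x^4 + 303135x^3 - 360688x^2 + 175950x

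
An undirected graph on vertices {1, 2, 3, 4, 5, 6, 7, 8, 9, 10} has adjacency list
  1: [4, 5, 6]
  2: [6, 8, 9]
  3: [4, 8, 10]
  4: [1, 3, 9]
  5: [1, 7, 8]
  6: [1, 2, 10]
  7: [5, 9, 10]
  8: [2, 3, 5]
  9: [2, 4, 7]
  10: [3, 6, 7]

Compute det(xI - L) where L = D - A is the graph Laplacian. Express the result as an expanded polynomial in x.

x^10 - 30x^9 + 390x^8 - 2880x^7 + 13305x^6 - 39882x^5 + 77640x^4 - 94800x^3 + 66000x^2 - 20000x

With the vertex order [1, 2, 3, 4, 5, 6, 7, 8, 9, 10], the degrees are [3, 3, 3, 3, 3, 3, 3, 3, 3, 3], giving D = diag(3, 3, 3, 3, 3, 3, 3, 3, 3, 3) and L = D - A. Computing det(xI - L) by cofactor expansion (or equivalently via sum-over-permutations) gives x^10 - 30x^9 + 390x^8 - 2880x^7 + 13305x^6 - 39882x^5 + 77640x^4 - 94800x^3 + 66000x^2 - 20000x. The constant term is 0 because L is singular (the all-ones vector lies in its kernel). There is one zero in the spectrum, matching the 1 component.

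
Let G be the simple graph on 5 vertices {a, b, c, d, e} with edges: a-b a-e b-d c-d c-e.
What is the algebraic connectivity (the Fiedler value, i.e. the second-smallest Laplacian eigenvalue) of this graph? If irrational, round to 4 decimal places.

Reading degrees in the order [a, b, c, d, e] gives [2, 2, 2, 2, 2]; set D = diag(2, 2, 2, 2, 2) and form L = D - A. The sorted Laplacian eigenvalues are [0, 1.3820, 1.3820, 3.6180, 3.6180]; the algebraic connectivity is the second entry, 1.3820. There is one zero in the spectrum, matching the 1 component.

1.3820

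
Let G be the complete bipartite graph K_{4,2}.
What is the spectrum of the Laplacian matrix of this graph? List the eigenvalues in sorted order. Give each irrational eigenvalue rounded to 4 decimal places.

The graph has 6 vertices and degree multiset [4, 4, 2, 2, 2, 2]; D is the diagonal matrix of degrees and L = D - A. L is symmetric positive semidefinite, so every eigenvalue is real and nonnegative. By the matrix-tree theorem the graph has (1/6) * product of the nonzero eigenvalues = 32 spanning trees.

[0, 2, 2, 2, 4, 6]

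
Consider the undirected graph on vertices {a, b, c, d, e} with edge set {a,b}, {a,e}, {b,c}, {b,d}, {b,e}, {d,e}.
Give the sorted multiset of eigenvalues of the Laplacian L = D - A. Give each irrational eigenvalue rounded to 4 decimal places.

[0, 1, 2, 4, 5]

Reading degrees in the order [a, b, c, d, e] gives [2, 4, 1, 2, 3]; set D = diag(2, 4, 1, 2, 3) and form L = D - A. L is symmetric positive semidefinite, so every eigenvalue is real and nonnegative. The single zero eigenvalue shows the graph is connected. The eigenvalues sum to 12, which equals trace(L) = 2|E|. By the matrix-tree theorem the graph has (1/5) * product of the nonzero eigenvalues = 8 spanning trees.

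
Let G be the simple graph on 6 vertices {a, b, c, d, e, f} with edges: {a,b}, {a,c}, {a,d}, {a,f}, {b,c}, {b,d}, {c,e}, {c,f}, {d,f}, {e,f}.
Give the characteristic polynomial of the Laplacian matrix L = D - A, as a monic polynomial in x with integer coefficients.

Each diagonal entry of L is the vertex degree and each off-diagonal entry is -1 where an edge is present, 0 otherwise; in the order [a, b, c, d, e, f] the diagonal is [4, 3, 4, 3, 2, 4]. Computing det(xI - L) by cofactor expansion (or equivalently via sum-over-permutations) gives x^6 - 20x^5 + 155x^4 - 578x^3 + 1027x^2 - 684x. Since p(0) = det(-L) = 0, x divides p(x).

x^6 - 20x^5 + 155x^4 - 578x^3 + 1027x^2 - 684x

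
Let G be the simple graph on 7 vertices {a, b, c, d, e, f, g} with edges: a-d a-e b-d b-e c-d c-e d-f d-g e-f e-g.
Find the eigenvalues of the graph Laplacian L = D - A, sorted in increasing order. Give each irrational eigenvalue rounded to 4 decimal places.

[0, 2, 2, 2, 2, 5, 7]

Each diagonal entry of L is the vertex degree and each off-diagonal entry is -1 where an edge is present, 0 otherwise; in the order [a, b, c, d, e, f, g] the diagonal is [2, 2, 2, 5, 5, 2, 2]. L is symmetric positive semidefinite, so every eigenvalue is real and nonnegative. There is one zero in the spectrum, matching the 1 component. The largest eigenvalue, 7, is at most the vertex count 7.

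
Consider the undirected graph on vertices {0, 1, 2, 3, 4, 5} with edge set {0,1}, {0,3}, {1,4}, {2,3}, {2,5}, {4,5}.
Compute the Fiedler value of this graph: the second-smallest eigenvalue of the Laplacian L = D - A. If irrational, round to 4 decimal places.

With the vertex order [0, 1, 2, 3, 4, 5], the degrees are [2, 2, 2, 2, 2, 2], giving D = diag(2, 2, 2, 2, 2, 2) and L = D - A. The sorted Laplacian eigenvalues are [0, 1, 1, 3, 3, 4]; the algebraic connectivity is the second entry, 1. The largest eigenvalue, 4, is at most the vertex count 6.

1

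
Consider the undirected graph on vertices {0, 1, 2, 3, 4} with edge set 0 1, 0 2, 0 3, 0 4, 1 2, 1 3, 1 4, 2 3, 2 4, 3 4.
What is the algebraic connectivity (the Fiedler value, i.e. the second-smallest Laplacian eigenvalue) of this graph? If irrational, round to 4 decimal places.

5

Each diagonal entry of L is the vertex degree and each off-diagonal entry is -1 where an edge is present, 0 otherwise; in the order [0, 1, 2, 3, 4] the diagonal is [4, 4, 4, 4, 4]. Computing the eigenvalues of L and sorting gives [0, 5, 5, 5, 5]. The Fiedler value lambda_2 = 5 is strictly positive, so the graph is connected. The largest eigenvalue, 5, is at most the vertex count 5.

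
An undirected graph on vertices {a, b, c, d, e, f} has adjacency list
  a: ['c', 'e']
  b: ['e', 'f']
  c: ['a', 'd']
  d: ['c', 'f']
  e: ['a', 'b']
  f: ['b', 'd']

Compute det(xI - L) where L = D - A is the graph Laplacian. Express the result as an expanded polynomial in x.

x^6 - 12x^5 + 54x^4 - 112x^3 + 105x^2 - 36x

Each diagonal entry of L is the vertex degree and each off-diagonal entry is -1 where an edge is present, 0 otherwise; in the order [a, b, c, d, e, f] the diagonal is [2, 2, 2, 2, 2, 2]. L has integer entries, so p(x) = det(xI - L) has integer coefficients. Expanding the determinant yields x^6 - 12x^5 + 54x^4 - 112x^3 + 105x^2 - 36x. The constant term is 0 because L is singular (the all-ones vector lies in its kernel).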